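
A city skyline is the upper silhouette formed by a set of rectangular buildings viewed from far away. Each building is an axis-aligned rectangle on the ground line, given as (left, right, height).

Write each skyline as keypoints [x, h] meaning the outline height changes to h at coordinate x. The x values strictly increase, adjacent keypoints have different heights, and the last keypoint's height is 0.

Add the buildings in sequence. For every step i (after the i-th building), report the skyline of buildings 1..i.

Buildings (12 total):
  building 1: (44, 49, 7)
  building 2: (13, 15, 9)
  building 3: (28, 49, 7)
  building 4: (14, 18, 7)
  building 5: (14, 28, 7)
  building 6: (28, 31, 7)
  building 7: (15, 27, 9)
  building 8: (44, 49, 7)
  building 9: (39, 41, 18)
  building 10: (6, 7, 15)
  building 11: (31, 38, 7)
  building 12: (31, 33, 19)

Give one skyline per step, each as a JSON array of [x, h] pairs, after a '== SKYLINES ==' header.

== SKYLINES ==
[[44,7],[49,0]]
[[13,9],[15,0],[44,7],[49,0]]
[[13,9],[15,0],[28,7],[49,0]]
[[13,9],[15,7],[18,0],[28,7],[49,0]]
[[13,9],[15,7],[49,0]]
[[13,9],[15,7],[49,0]]
[[13,9],[27,7],[49,0]]
[[13,9],[27,7],[49,0]]
[[13,9],[27,7],[39,18],[41,7],[49,0]]
[[6,15],[7,0],[13,9],[27,7],[39,18],[41,7],[49,0]]
[[6,15],[7,0],[13,9],[27,7],[39,18],[41,7],[49,0]]
[[6,15],[7,0],[13,9],[27,7],[31,19],[33,7],[39,18],[41,7],[49,0]]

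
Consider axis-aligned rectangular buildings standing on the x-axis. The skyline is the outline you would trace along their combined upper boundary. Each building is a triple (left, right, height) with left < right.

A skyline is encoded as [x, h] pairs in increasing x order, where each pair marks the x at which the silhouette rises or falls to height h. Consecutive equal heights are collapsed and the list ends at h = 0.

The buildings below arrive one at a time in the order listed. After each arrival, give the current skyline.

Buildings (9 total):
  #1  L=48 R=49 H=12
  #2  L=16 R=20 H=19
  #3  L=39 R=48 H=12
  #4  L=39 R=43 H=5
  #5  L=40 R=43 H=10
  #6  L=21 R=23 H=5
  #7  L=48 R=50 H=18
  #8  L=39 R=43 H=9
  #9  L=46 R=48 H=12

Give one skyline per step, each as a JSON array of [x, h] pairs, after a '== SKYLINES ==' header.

== SKYLINES ==
[[48,12],[49,0]]
[[16,19],[20,0],[48,12],[49,0]]
[[16,19],[20,0],[39,12],[49,0]]
[[16,19],[20,0],[39,12],[49,0]]
[[16,19],[20,0],[39,12],[49,0]]
[[16,19],[20,0],[21,5],[23,0],[39,12],[49,0]]
[[16,19],[20,0],[21,5],[23,0],[39,12],[48,18],[50,0]]
[[16,19],[20,0],[21,5],[23,0],[39,12],[48,18],[50,0]]
[[16,19],[20,0],[21,5],[23,0],[39,12],[48,18],[50,0]]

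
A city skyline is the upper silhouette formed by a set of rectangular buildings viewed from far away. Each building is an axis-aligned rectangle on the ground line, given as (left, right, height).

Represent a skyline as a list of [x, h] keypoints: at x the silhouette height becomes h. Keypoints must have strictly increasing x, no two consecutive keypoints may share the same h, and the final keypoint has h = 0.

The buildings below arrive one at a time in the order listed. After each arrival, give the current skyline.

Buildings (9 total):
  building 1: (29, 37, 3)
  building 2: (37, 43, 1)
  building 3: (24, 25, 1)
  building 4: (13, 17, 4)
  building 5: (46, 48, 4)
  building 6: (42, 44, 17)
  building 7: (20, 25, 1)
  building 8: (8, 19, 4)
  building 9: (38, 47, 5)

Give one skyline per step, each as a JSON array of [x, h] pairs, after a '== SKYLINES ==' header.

== SKYLINES ==
[[29,3],[37,0]]
[[29,3],[37,1],[43,0]]
[[24,1],[25,0],[29,3],[37,1],[43,0]]
[[13,4],[17,0],[24,1],[25,0],[29,3],[37,1],[43,0]]
[[13,4],[17,0],[24,1],[25,0],[29,3],[37,1],[43,0],[46,4],[48,0]]
[[13,4],[17,0],[24,1],[25,0],[29,3],[37,1],[42,17],[44,0],[46,4],[48,0]]
[[13,4],[17,0],[20,1],[25,0],[29,3],[37,1],[42,17],[44,0],[46,4],[48,0]]
[[8,4],[19,0],[20,1],[25,0],[29,3],[37,1],[42,17],[44,0],[46,4],[48,0]]
[[8,4],[19,0],[20,1],[25,0],[29,3],[37,1],[38,5],[42,17],[44,5],[47,4],[48,0]]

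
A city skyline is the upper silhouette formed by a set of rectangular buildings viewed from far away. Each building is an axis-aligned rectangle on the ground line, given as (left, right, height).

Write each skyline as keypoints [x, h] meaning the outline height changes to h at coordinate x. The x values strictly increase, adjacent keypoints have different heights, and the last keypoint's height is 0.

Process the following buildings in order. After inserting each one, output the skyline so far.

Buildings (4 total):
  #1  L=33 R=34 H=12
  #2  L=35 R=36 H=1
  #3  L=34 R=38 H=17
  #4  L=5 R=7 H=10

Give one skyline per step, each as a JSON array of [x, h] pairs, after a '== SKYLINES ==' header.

== SKYLINES ==
[[33,12],[34,0]]
[[33,12],[34,0],[35,1],[36,0]]
[[33,12],[34,17],[38,0]]
[[5,10],[7,0],[33,12],[34,17],[38,0]]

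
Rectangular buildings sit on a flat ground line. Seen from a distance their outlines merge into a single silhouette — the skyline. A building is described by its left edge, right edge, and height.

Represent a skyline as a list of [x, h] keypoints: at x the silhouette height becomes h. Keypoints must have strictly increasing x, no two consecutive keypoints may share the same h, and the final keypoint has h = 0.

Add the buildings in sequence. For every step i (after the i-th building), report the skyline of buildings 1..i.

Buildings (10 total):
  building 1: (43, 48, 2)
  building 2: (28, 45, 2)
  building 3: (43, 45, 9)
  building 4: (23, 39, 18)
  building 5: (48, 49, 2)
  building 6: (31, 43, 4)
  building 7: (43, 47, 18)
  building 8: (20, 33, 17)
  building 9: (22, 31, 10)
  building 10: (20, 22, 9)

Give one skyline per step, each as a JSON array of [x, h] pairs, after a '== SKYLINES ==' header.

== SKYLINES ==
[[43,2],[48,0]]
[[28,2],[48,0]]
[[28,2],[43,9],[45,2],[48,0]]
[[23,18],[39,2],[43,9],[45,2],[48,0]]
[[23,18],[39,2],[43,9],[45,2],[49,0]]
[[23,18],[39,4],[43,9],[45,2],[49,0]]
[[23,18],[39,4],[43,18],[47,2],[49,0]]
[[20,17],[23,18],[39,4],[43,18],[47,2],[49,0]]
[[20,17],[23,18],[39,4],[43,18],[47,2],[49,0]]
[[20,17],[23,18],[39,4],[43,18],[47,2],[49,0]]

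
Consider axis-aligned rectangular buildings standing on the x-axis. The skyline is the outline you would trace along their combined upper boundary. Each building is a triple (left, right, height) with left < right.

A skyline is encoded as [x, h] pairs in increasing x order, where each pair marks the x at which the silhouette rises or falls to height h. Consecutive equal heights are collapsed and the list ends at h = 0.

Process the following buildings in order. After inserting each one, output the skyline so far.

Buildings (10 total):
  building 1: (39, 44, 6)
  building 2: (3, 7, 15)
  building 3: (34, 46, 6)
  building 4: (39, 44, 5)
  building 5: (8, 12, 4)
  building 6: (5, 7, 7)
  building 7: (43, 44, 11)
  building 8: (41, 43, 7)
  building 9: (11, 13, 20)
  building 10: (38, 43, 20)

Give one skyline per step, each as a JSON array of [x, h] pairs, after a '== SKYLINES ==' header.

== SKYLINES ==
[[39,6],[44,0]]
[[3,15],[7,0],[39,6],[44,0]]
[[3,15],[7,0],[34,6],[46,0]]
[[3,15],[7,0],[34,6],[46,0]]
[[3,15],[7,0],[8,4],[12,0],[34,6],[46,0]]
[[3,15],[7,0],[8,4],[12,0],[34,6],[46,0]]
[[3,15],[7,0],[8,4],[12,0],[34,6],[43,11],[44,6],[46,0]]
[[3,15],[7,0],[8,4],[12,0],[34,6],[41,7],[43,11],[44,6],[46,0]]
[[3,15],[7,0],[8,4],[11,20],[13,0],[34,6],[41,7],[43,11],[44,6],[46,0]]
[[3,15],[7,0],[8,4],[11,20],[13,0],[34,6],[38,20],[43,11],[44,6],[46,0]]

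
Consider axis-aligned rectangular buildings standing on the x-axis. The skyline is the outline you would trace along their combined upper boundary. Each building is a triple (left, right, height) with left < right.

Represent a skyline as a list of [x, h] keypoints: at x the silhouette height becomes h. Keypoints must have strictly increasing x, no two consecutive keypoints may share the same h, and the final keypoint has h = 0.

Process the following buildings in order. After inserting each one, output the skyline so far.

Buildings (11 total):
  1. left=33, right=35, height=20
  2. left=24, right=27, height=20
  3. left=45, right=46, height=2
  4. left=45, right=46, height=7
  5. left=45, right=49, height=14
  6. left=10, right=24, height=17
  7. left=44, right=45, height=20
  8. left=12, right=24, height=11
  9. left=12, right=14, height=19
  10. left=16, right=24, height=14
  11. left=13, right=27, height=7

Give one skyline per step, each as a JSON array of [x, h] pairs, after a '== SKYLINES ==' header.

== SKYLINES ==
[[33,20],[35,0]]
[[24,20],[27,0],[33,20],[35,0]]
[[24,20],[27,0],[33,20],[35,0],[45,2],[46,0]]
[[24,20],[27,0],[33,20],[35,0],[45,7],[46,0]]
[[24,20],[27,0],[33,20],[35,0],[45,14],[49,0]]
[[10,17],[24,20],[27,0],[33,20],[35,0],[45,14],[49,0]]
[[10,17],[24,20],[27,0],[33,20],[35,0],[44,20],[45,14],[49,0]]
[[10,17],[24,20],[27,0],[33,20],[35,0],[44,20],[45,14],[49,0]]
[[10,17],[12,19],[14,17],[24,20],[27,0],[33,20],[35,0],[44,20],[45,14],[49,0]]
[[10,17],[12,19],[14,17],[24,20],[27,0],[33,20],[35,0],[44,20],[45,14],[49,0]]
[[10,17],[12,19],[14,17],[24,20],[27,0],[33,20],[35,0],[44,20],[45,14],[49,0]]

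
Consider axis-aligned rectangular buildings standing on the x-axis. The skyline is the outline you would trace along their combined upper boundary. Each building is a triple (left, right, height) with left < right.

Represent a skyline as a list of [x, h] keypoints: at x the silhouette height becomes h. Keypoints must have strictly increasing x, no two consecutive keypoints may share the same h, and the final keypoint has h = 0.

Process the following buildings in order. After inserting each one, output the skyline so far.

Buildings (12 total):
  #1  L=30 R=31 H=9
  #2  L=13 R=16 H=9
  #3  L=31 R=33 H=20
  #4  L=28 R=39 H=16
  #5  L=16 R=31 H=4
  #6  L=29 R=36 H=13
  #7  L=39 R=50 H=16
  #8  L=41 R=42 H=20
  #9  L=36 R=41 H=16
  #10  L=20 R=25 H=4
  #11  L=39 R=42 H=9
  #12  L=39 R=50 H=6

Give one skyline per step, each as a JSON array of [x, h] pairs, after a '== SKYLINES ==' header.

== SKYLINES ==
[[30,9],[31,0]]
[[13,9],[16,0],[30,9],[31,0]]
[[13,9],[16,0],[30,9],[31,20],[33,0]]
[[13,9],[16,0],[28,16],[31,20],[33,16],[39,0]]
[[13,9],[16,4],[28,16],[31,20],[33,16],[39,0]]
[[13,9],[16,4],[28,16],[31,20],[33,16],[39,0]]
[[13,9],[16,4],[28,16],[31,20],[33,16],[50,0]]
[[13,9],[16,4],[28,16],[31,20],[33,16],[41,20],[42,16],[50,0]]
[[13,9],[16,4],[28,16],[31,20],[33,16],[41,20],[42,16],[50,0]]
[[13,9],[16,4],[28,16],[31,20],[33,16],[41,20],[42,16],[50,0]]
[[13,9],[16,4],[28,16],[31,20],[33,16],[41,20],[42,16],[50,0]]
[[13,9],[16,4],[28,16],[31,20],[33,16],[41,20],[42,16],[50,0]]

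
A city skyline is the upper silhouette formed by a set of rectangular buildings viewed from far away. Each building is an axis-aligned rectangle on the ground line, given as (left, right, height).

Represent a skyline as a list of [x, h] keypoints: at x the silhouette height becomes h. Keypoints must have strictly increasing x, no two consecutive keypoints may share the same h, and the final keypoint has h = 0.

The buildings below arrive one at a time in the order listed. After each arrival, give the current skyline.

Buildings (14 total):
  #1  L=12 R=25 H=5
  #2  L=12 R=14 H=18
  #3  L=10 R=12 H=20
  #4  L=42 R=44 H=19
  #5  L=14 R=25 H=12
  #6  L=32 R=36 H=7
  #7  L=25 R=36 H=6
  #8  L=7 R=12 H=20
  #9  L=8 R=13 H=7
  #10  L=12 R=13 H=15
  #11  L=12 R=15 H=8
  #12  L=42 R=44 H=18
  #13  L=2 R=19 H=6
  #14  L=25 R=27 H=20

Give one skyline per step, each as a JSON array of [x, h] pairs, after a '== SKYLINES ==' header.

== SKYLINES ==
[[12,5],[25,0]]
[[12,18],[14,5],[25,0]]
[[10,20],[12,18],[14,5],[25,0]]
[[10,20],[12,18],[14,5],[25,0],[42,19],[44,0]]
[[10,20],[12,18],[14,12],[25,0],[42,19],[44,0]]
[[10,20],[12,18],[14,12],[25,0],[32,7],[36,0],[42,19],[44,0]]
[[10,20],[12,18],[14,12],[25,6],[32,7],[36,0],[42,19],[44,0]]
[[7,20],[12,18],[14,12],[25,6],[32,7],[36,0],[42,19],[44,0]]
[[7,20],[12,18],[14,12],[25,6],[32,7],[36,0],[42,19],[44,0]]
[[7,20],[12,18],[14,12],[25,6],[32,7],[36,0],[42,19],[44,0]]
[[7,20],[12,18],[14,12],[25,6],[32,7],[36,0],[42,19],[44,0]]
[[7,20],[12,18],[14,12],[25,6],[32,7],[36,0],[42,19],[44,0]]
[[2,6],[7,20],[12,18],[14,12],[25,6],[32,7],[36,0],[42,19],[44,0]]
[[2,6],[7,20],[12,18],[14,12],[25,20],[27,6],[32,7],[36,0],[42,19],[44,0]]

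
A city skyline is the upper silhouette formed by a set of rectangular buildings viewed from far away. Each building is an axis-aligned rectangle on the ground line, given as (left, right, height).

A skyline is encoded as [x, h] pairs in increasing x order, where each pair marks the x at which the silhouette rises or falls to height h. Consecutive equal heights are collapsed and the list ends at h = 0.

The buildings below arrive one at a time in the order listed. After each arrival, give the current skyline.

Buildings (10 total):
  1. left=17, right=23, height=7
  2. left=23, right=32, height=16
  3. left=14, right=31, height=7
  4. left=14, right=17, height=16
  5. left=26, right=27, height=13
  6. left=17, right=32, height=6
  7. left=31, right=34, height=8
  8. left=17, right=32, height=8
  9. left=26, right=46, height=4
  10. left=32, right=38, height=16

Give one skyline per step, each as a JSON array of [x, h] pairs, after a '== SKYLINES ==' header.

== SKYLINES ==
[[17,7],[23,0]]
[[17,7],[23,16],[32,0]]
[[14,7],[23,16],[32,0]]
[[14,16],[17,7],[23,16],[32,0]]
[[14,16],[17,7],[23,16],[32,0]]
[[14,16],[17,7],[23,16],[32,0]]
[[14,16],[17,7],[23,16],[32,8],[34,0]]
[[14,16],[17,8],[23,16],[32,8],[34,0]]
[[14,16],[17,8],[23,16],[32,8],[34,4],[46,0]]
[[14,16],[17,8],[23,16],[38,4],[46,0]]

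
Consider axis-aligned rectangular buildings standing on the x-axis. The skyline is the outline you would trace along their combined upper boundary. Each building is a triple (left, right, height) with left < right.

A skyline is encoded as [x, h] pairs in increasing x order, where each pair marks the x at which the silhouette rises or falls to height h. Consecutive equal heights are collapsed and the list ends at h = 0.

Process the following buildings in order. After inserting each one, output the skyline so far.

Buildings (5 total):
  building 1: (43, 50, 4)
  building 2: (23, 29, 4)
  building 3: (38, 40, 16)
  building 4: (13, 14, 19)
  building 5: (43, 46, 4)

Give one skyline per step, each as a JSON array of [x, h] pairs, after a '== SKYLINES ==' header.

== SKYLINES ==
[[43,4],[50,0]]
[[23,4],[29,0],[43,4],[50,0]]
[[23,4],[29,0],[38,16],[40,0],[43,4],[50,0]]
[[13,19],[14,0],[23,4],[29,0],[38,16],[40,0],[43,4],[50,0]]
[[13,19],[14,0],[23,4],[29,0],[38,16],[40,0],[43,4],[50,0]]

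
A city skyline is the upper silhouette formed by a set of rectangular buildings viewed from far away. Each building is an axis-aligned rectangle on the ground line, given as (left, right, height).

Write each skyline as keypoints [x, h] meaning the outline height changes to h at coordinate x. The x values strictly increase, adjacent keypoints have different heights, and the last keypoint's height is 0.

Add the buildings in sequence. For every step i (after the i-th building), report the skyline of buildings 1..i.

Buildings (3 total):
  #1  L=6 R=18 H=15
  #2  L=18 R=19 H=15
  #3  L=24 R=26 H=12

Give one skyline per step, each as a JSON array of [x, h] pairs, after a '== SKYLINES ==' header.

== SKYLINES ==
[[6,15],[18,0]]
[[6,15],[19,0]]
[[6,15],[19,0],[24,12],[26,0]]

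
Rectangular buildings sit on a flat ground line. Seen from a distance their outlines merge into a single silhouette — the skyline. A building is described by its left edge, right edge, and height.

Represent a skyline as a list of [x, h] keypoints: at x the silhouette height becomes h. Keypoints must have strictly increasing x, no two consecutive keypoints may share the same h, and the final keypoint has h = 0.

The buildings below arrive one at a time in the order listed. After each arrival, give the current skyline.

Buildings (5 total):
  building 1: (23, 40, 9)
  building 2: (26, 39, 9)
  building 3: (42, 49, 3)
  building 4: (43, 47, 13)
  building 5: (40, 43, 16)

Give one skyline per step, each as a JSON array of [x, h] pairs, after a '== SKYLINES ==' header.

== SKYLINES ==
[[23,9],[40,0]]
[[23,9],[40,0]]
[[23,9],[40,0],[42,3],[49,0]]
[[23,9],[40,0],[42,3],[43,13],[47,3],[49,0]]
[[23,9],[40,16],[43,13],[47,3],[49,0]]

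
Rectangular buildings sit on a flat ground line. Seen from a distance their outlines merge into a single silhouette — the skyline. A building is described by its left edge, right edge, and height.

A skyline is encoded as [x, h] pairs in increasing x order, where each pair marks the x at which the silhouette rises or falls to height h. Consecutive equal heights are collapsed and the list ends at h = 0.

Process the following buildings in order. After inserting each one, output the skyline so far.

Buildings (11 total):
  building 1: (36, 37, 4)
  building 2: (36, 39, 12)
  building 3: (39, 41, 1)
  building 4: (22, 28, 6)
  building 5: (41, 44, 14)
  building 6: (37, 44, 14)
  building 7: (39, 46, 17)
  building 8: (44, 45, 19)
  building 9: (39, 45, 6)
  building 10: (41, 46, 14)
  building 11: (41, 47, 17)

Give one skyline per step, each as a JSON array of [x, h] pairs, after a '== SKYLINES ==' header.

== SKYLINES ==
[[36,4],[37,0]]
[[36,12],[39,0]]
[[36,12],[39,1],[41,0]]
[[22,6],[28,0],[36,12],[39,1],[41,0]]
[[22,6],[28,0],[36,12],[39,1],[41,14],[44,0]]
[[22,6],[28,0],[36,12],[37,14],[44,0]]
[[22,6],[28,0],[36,12],[37,14],[39,17],[46,0]]
[[22,6],[28,0],[36,12],[37,14],[39,17],[44,19],[45,17],[46,0]]
[[22,6],[28,0],[36,12],[37,14],[39,17],[44,19],[45,17],[46,0]]
[[22,6],[28,0],[36,12],[37,14],[39,17],[44,19],[45,17],[46,0]]
[[22,6],[28,0],[36,12],[37,14],[39,17],[44,19],[45,17],[47,0]]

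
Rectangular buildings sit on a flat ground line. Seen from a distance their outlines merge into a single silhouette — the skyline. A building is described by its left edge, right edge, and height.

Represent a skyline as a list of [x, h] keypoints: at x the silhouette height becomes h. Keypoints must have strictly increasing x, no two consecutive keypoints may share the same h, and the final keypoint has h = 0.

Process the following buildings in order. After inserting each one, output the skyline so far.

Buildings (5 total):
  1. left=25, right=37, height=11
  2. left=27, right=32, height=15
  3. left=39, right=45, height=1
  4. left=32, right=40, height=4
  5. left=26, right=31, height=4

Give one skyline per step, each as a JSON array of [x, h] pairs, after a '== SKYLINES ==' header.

== SKYLINES ==
[[25,11],[37,0]]
[[25,11],[27,15],[32,11],[37,0]]
[[25,11],[27,15],[32,11],[37,0],[39,1],[45,0]]
[[25,11],[27,15],[32,11],[37,4],[40,1],[45,0]]
[[25,11],[27,15],[32,11],[37,4],[40,1],[45,0]]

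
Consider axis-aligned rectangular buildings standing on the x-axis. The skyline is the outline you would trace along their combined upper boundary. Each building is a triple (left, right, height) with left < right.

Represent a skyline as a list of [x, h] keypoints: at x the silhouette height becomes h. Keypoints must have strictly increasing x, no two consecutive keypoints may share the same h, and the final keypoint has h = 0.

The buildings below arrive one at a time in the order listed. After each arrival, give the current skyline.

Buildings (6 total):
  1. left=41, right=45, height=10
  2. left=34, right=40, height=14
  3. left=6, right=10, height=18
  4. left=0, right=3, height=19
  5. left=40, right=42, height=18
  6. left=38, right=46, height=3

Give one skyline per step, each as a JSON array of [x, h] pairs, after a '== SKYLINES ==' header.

== SKYLINES ==
[[41,10],[45,0]]
[[34,14],[40,0],[41,10],[45,0]]
[[6,18],[10,0],[34,14],[40,0],[41,10],[45,0]]
[[0,19],[3,0],[6,18],[10,0],[34,14],[40,0],[41,10],[45,0]]
[[0,19],[3,0],[6,18],[10,0],[34,14],[40,18],[42,10],[45,0]]
[[0,19],[3,0],[6,18],[10,0],[34,14],[40,18],[42,10],[45,3],[46,0]]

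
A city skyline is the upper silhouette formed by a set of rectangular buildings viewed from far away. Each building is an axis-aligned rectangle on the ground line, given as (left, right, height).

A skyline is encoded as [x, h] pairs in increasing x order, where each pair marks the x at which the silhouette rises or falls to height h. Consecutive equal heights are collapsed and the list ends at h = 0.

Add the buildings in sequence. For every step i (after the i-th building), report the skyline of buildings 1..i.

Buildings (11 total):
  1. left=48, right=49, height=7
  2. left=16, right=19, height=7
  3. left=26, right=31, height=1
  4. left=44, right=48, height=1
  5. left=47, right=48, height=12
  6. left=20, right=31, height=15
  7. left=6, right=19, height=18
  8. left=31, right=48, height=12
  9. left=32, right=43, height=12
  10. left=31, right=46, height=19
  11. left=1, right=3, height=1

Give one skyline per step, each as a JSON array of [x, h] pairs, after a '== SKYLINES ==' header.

== SKYLINES ==
[[48,7],[49,0]]
[[16,7],[19,0],[48,7],[49,0]]
[[16,7],[19,0],[26,1],[31,0],[48,7],[49,0]]
[[16,7],[19,0],[26,1],[31,0],[44,1],[48,7],[49,0]]
[[16,7],[19,0],[26,1],[31,0],[44,1],[47,12],[48,7],[49,0]]
[[16,7],[19,0],[20,15],[31,0],[44,1],[47,12],[48,7],[49,0]]
[[6,18],[19,0],[20,15],[31,0],[44,1],[47,12],[48,7],[49,0]]
[[6,18],[19,0],[20,15],[31,12],[48,7],[49,0]]
[[6,18],[19,0],[20,15],[31,12],[48,7],[49,0]]
[[6,18],[19,0],[20,15],[31,19],[46,12],[48,7],[49,0]]
[[1,1],[3,0],[6,18],[19,0],[20,15],[31,19],[46,12],[48,7],[49,0]]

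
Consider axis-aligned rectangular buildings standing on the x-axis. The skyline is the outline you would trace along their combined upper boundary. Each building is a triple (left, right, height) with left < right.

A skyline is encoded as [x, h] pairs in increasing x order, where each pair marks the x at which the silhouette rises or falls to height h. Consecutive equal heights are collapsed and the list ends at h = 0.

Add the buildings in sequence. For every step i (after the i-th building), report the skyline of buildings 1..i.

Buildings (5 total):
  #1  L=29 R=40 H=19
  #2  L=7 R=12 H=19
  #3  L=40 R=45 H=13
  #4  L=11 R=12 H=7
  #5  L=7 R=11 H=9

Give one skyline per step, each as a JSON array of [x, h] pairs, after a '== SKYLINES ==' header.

== SKYLINES ==
[[29,19],[40,0]]
[[7,19],[12,0],[29,19],[40,0]]
[[7,19],[12,0],[29,19],[40,13],[45,0]]
[[7,19],[12,0],[29,19],[40,13],[45,0]]
[[7,19],[12,0],[29,19],[40,13],[45,0]]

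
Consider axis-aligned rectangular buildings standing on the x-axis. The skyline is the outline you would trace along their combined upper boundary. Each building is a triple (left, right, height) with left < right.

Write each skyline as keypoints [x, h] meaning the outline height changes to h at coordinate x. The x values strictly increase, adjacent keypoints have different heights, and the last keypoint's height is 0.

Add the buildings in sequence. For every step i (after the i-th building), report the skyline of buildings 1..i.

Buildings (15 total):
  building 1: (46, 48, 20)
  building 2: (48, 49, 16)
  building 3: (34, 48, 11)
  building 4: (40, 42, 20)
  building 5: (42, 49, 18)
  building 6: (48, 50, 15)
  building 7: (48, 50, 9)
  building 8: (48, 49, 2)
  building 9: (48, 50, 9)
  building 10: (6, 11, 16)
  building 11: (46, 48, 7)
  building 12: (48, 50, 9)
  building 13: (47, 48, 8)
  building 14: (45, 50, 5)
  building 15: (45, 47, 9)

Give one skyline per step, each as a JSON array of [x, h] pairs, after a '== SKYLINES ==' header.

== SKYLINES ==
[[46,20],[48,0]]
[[46,20],[48,16],[49,0]]
[[34,11],[46,20],[48,16],[49,0]]
[[34,11],[40,20],[42,11],[46,20],[48,16],[49,0]]
[[34,11],[40,20],[42,18],[46,20],[48,18],[49,0]]
[[34,11],[40,20],[42,18],[46,20],[48,18],[49,15],[50,0]]
[[34,11],[40,20],[42,18],[46,20],[48,18],[49,15],[50,0]]
[[34,11],[40,20],[42,18],[46,20],[48,18],[49,15],[50,0]]
[[34,11],[40,20],[42,18],[46,20],[48,18],[49,15],[50,0]]
[[6,16],[11,0],[34,11],[40,20],[42,18],[46,20],[48,18],[49,15],[50,0]]
[[6,16],[11,0],[34,11],[40,20],[42,18],[46,20],[48,18],[49,15],[50,0]]
[[6,16],[11,0],[34,11],[40,20],[42,18],[46,20],[48,18],[49,15],[50,0]]
[[6,16],[11,0],[34,11],[40,20],[42,18],[46,20],[48,18],[49,15],[50,0]]
[[6,16],[11,0],[34,11],[40,20],[42,18],[46,20],[48,18],[49,15],[50,0]]
[[6,16],[11,0],[34,11],[40,20],[42,18],[46,20],[48,18],[49,15],[50,0]]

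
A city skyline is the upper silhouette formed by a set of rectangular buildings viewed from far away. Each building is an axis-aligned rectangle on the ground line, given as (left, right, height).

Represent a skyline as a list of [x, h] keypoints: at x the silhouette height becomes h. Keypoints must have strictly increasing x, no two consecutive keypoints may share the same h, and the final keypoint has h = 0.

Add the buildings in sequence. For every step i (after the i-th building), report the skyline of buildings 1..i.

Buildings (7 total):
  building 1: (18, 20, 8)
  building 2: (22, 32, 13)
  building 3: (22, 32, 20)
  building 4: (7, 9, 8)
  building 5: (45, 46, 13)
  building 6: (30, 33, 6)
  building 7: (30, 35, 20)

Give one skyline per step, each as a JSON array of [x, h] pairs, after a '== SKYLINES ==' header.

== SKYLINES ==
[[18,8],[20,0]]
[[18,8],[20,0],[22,13],[32,0]]
[[18,8],[20,0],[22,20],[32,0]]
[[7,8],[9,0],[18,8],[20,0],[22,20],[32,0]]
[[7,8],[9,0],[18,8],[20,0],[22,20],[32,0],[45,13],[46,0]]
[[7,8],[9,0],[18,8],[20,0],[22,20],[32,6],[33,0],[45,13],[46,0]]
[[7,8],[9,0],[18,8],[20,0],[22,20],[35,0],[45,13],[46,0]]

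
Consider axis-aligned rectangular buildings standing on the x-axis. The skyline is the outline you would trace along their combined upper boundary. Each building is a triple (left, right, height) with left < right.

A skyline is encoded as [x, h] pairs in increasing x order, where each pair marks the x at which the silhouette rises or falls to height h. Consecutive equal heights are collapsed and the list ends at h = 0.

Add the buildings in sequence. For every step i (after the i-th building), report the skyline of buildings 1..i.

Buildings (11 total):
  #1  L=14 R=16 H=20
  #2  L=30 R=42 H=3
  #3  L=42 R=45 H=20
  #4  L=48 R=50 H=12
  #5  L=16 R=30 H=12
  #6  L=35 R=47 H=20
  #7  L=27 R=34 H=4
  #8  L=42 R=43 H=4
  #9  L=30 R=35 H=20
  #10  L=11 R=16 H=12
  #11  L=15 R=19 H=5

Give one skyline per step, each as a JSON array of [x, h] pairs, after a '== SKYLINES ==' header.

== SKYLINES ==
[[14,20],[16,0]]
[[14,20],[16,0],[30,3],[42,0]]
[[14,20],[16,0],[30,3],[42,20],[45,0]]
[[14,20],[16,0],[30,3],[42,20],[45,0],[48,12],[50,0]]
[[14,20],[16,12],[30,3],[42,20],[45,0],[48,12],[50,0]]
[[14,20],[16,12],[30,3],[35,20],[47,0],[48,12],[50,0]]
[[14,20],[16,12],[30,4],[34,3],[35,20],[47,0],[48,12],[50,0]]
[[14,20],[16,12],[30,4],[34,3],[35,20],[47,0],[48,12],[50,0]]
[[14,20],[16,12],[30,20],[47,0],[48,12],[50,0]]
[[11,12],[14,20],[16,12],[30,20],[47,0],[48,12],[50,0]]
[[11,12],[14,20],[16,12],[30,20],[47,0],[48,12],[50,0]]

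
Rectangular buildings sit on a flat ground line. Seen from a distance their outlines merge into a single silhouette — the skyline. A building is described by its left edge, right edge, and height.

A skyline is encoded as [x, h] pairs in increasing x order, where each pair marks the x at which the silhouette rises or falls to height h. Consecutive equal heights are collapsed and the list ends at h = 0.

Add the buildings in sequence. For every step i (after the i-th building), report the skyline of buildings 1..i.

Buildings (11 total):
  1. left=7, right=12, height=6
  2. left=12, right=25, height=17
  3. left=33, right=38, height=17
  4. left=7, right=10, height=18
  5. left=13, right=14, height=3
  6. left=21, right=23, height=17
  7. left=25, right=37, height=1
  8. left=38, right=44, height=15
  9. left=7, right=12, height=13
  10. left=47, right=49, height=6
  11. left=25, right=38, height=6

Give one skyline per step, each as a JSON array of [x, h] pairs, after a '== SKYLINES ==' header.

== SKYLINES ==
[[7,6],[12,0]]
[[7,6],[12,17],[25,0]]
[[7,6],[12,17],[25,0],[33,17],[38,0]]
[[7,18],[10,6],[12,17],[25,0],[33,17],[38,0]]
[[7,18],[10,6],[12,17],[25,0],[33,17],[38,0]]
[[7,18],[10,6],[12,17],[25,0],[33,17],[38,0]]
[[7,18],[10,6],[12,17],[25,1],[33,17],[38,0]]
[[7,18],[10,6],[12,17],[25,1],[33,17],[38,15],[44,0]]
[[7,18],[10,13],[12,17],[25,1],[33,17],[38,15],[44,0]]
[[7,18],[10,13],[12,17],[25,1],[33,17],[38,15],[44,0],[47,6],[49,0]]
[[7,18],[10,13],[12,17],[25,6],[33,17],[38,15],[44,0],[47,6],[49,0]]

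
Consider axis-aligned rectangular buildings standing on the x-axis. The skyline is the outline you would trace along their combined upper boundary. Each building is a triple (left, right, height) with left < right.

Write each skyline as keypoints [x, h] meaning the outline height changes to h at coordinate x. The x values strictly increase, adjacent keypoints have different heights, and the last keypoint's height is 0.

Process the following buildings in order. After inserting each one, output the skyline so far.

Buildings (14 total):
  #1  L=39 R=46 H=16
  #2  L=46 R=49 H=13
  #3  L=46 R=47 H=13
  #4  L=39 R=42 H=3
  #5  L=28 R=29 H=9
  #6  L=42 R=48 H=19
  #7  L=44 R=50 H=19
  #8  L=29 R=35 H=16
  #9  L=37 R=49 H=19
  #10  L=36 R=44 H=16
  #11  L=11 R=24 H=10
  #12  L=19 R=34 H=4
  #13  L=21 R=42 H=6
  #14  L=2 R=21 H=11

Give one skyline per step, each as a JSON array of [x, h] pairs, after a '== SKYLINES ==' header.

== SKYLINES ==
[[39,16],[46,0]]
[[39,16],[46,13],[49,0]]
[[39,16],[46,13],[49,0]]
[[39,16],[46,13],[49,0]]
[[28,9],[29,0],[39,16],[46,13],[49,0]]
[[28,9],[29,0],[39,16],[42,19],[48,13],[49,0]]
[[28,9],[29,0],[39,16],[42,19],[50,0]]
[[28,9],[29,16],[35,0],[39,16],[42,19],[50,0]]
[[28,9],[29,16],[35,0],[37,19],[50,0]]
[[28,9],[29,16],[35,0],[36,16],[37,19],[50,0]]
[[11,10],[24,0],[28,9],[29,16],[35,0],[36,16],[37,19],[50,0]]
[[11,10],[24,4],[28,9],[29,16],[35,0],[36,16],[37,19],[50,0]]
[[11,10],[24,6],[28,9],[29,16],[35,6],[36,16],[37,19],[50,0]]
[[2,11],[21,10],[24,6],[28,9],[29,16],[35,6],[36,16],[37,19],[50,0]]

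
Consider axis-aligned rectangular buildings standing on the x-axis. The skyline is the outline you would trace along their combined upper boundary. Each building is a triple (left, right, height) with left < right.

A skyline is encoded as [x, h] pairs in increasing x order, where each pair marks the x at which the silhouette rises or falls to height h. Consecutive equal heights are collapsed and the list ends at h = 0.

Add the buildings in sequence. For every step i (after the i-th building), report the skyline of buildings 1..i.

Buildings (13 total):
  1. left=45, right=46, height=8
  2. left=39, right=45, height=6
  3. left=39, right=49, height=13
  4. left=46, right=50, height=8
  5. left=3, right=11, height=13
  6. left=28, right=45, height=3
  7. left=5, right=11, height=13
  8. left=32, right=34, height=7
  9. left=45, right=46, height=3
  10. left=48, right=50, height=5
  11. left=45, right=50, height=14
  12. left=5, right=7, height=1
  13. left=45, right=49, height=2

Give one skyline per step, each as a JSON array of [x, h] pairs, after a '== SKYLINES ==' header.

== SKYLINES ==
[[45,8],[46,0]]
[[39,6],[45,8],[46,0]]
[[39,13],[49,0]]
[[39,13],[49,8],[50,0]]
[[3,13],[11,0],[39,13],[49,8],[50,0]]
[[3,13],[11,0],[28,3],[39,13],[49,8],[50,0]]
[[3,13],[11,0],[28,3],[39,13],[49,8],[50,0]]
[[3,13],[11,0],[28,3],[32,7],[34,3],[39,13],[49,8],[50,0]]
[[3,13],[11,0],[28,3],[32,7],[34,3],[39,13],[49,8],[50,0]]
[[3,13],[11,0],[28,3],[32,7],[34,3],[39,13],[49,8],[50,0]]
[[3,13],[11,0],[28,3],[32,7],[34,3],[39,13],[45,14],[50,0]]
[[3,13],[11,0],[28,3],[32,7],[34,3],[39,13],[45,14],[50,0]]
[[3,13],[11,0],[28,3],[32,7],[34,3],[39,13],[45,14],[50,0]]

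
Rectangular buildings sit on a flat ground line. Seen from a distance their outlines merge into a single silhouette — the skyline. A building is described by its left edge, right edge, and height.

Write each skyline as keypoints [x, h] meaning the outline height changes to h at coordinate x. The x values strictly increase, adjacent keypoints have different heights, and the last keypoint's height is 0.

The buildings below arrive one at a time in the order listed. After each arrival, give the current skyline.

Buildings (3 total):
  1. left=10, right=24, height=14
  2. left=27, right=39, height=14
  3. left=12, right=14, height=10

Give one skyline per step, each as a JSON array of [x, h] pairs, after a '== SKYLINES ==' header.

== SKYLINES ==
[[10,14],[24,0]]
[[10,14],[24,0],[27,14],[39,0]]
[[10,14],[24,0],[27,14],[39,0]]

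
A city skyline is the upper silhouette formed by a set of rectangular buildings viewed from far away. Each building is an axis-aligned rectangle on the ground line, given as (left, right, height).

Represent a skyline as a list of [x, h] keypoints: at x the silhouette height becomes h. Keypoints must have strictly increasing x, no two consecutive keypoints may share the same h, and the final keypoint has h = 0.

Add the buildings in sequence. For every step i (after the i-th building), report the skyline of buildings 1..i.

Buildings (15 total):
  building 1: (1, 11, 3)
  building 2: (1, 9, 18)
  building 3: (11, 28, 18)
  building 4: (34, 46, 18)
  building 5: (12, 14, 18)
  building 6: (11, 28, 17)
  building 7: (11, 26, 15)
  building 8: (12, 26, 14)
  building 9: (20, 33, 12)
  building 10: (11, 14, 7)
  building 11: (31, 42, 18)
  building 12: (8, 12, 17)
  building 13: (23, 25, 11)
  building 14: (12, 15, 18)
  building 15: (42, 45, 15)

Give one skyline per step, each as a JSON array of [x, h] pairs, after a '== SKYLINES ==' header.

== SKYLINES ==
[[1,3],[11,0]]
[[1,18],[9,3],[11,0]]
[[1,18],[9,3],[11,18],[28,0]]
[[1,18],[9,3],[11,18],[28,0],[34,18],[46,0]]
[[1,18],[9,3],[11,18],[28,0],[34,18],[46,0]]
[[1,18],[9,3],[11,18],[28,0],[34,18],[46,0]]
[[1,18],[9,3],[11,18],[28,0],[34,18],[46,0]]
[[1,18],[9,3],[11,18],[28,0],[34,18],[46,0]]
[[1,18],[9,3],[11,18],[28,12],[33,0],[34,18],[46,0]]
[[1,18],[9,3],[11,18],[28,12],[33,0],[34,18],[46,0]]
[[1,18],[9,3],[11,18],[28,12],[31,18],[46,0]]
[[1,18],[9,17],[11,18],[28,12],[31,18],[46,0]]
[[1,18],[9,17],[11,18],[28,12],[31,18],[46,0]]
[[1,18],[9,17],[11,18],[28,12],[31,18],[46,0]]
[[1,18],[9,17],[11,18],[28,12],[31,18],[46,0]]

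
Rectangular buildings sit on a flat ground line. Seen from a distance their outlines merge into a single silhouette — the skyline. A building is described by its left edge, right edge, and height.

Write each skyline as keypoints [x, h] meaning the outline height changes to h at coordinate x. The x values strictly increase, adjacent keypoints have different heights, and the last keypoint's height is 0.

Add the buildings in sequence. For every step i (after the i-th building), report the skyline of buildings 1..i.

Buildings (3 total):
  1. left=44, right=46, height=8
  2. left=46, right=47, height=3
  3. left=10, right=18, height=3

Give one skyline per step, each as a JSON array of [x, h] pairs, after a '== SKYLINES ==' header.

== SKYLINES ==
[[44,8],[46,0]]
[[44,8],[46,3],[47,0]]
[[10,3],[18,0],[44,8],[46,3],[47,0]]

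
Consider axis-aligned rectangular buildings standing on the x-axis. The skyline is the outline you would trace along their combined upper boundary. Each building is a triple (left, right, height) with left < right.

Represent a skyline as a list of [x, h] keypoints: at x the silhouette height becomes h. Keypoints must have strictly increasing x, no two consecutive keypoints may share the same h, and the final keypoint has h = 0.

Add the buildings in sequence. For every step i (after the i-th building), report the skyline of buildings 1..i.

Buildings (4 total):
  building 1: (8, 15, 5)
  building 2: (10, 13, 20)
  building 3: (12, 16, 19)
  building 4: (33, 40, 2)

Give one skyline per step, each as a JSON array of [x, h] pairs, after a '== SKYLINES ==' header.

== SKYLINES ==
[[8,5],[15,0]]
[[8,5],[10,20],[13,5],[15,0]]
[[8,5],[10,20],[13,19],[16,0]]
[[8,5],[10,20],[13,19],[16,0],[33,2],[40,0]]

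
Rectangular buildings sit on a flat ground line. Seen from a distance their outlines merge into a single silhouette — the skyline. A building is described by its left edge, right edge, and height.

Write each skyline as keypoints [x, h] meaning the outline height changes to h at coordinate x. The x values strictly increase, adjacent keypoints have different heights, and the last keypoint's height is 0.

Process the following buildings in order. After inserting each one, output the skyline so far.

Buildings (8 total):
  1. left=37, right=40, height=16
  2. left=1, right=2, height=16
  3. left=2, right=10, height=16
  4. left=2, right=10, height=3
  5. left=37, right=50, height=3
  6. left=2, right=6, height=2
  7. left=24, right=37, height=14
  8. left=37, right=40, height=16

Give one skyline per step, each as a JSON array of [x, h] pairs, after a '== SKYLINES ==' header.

== SKYLINES ==
[[37,16],[40,0]]
[[1,16],[2,0],[37,16],[40,0]]
[[1,16],[10,0],[37,16],[40,0]]
[[1,16],[10,0],[37,16],[40,0]]
[[1,16],[10,0],[37,16],[40,3],[50,0]]
[[1,16],[10,0],[37,16],[40,3],[50,0]]
[[1,16],[10,0],[24,14],[37,16],[40,3],[50,0]]
[[1,16],[10,0],[24,14],[37,16],[40,3],[50,0]]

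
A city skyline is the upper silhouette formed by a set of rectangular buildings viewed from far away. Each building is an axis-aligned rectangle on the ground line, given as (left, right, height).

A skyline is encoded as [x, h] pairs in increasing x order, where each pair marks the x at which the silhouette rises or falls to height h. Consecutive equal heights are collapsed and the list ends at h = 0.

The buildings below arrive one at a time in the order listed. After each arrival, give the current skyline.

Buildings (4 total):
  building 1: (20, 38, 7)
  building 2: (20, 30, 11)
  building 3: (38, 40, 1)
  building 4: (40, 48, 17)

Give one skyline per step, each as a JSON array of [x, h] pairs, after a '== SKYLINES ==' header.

== SKYLINES ==
[[20,7],[38,0]]
[[20,11],[30,7],[38,0]]
[[20,11],[30,7],[38,1],[40,0]]
[[20,11],[30,7],[38,1],[40,17],[48,0]]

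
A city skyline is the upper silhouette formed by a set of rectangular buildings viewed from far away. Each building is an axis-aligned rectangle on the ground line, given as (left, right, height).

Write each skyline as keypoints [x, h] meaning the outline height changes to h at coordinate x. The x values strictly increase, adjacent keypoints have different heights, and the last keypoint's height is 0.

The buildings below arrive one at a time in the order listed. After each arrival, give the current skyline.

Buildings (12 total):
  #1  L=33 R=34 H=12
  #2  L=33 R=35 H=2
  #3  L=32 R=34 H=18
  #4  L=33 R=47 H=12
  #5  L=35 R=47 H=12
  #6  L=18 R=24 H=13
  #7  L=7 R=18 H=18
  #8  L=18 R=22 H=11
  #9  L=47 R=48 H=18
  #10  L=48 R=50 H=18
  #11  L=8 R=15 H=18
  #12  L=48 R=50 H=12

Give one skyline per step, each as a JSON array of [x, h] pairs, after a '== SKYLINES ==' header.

== SKYLINES ==
[[33,12],[34,0]]
[[33,12],[34,2],[35,0]]
[[32,18],[34,2],[35,0]]
[[32,18],[34,12],[47,0]]
[[32,18],[34,12],[47,0]]
[[18,13],[24,0],[32,18],[34,12],[47,0]]
[[7,18],[18,13],[24,0],[32,18],[34,12],[47,0]]
[[7,18],[18,13],[24,0],[32,18],[34,12],[47,0]]
[[7,18],[18,13],[24,0],[32,18],[34,12],[47,18],[48,0]]
[[7,18],[18,13],[24,0],[32,18],[34,12],[47,18],[50,0]]
[[7,18],[18,13],[24,0],[32,18],[34,12],[47,18],[50,0]]
[[7,18],[18,13],[24,0],[32,18],[34,12],[47,18],[50,0]]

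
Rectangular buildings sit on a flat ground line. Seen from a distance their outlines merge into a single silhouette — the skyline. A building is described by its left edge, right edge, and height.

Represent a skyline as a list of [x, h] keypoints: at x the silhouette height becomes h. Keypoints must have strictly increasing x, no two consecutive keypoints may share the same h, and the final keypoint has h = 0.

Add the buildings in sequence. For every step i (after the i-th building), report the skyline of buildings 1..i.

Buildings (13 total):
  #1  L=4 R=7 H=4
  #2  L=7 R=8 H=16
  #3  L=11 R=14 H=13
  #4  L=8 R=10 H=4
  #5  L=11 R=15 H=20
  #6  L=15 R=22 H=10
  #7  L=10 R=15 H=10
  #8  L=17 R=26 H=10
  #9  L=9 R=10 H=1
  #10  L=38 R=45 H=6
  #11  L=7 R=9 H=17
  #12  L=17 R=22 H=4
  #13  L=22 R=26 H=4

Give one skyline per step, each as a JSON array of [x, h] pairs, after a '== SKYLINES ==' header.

== SKYLINES ==
[[4,4],[7,0]]
[[4,4],[7,16],[8,0]]
[[4,4],[7,16],[8,0],[11,13],[14,0]]
[[4,4],[7,16],[8,4],[10,0],[11,13],[14,0]]
[[4,4],[7,16],[8,4],[10,0],[11,20],[15,0]]
[[4,4],[7,16],[8,4],[10,0],[11,20],[15,10],[22,0]]
[[4,4],[7,16],[8,4],[10,10],[11,20],[15,10],[22,0]]
[[4,4],[7,16],[8,4],[10,10],[11,20],[15,10],[26,0]]
[[4,4],[7,16],[8,4],[10,10],[11,20],[15,10],[26,0]]
[[4,4],[7,16],[8,4],[10,10],[11,20],[15,10],[26,0],[38,6],[45,0]]
[[4,4],[7,17],[9,4],[10,10],[11,20],[15,10],[26,0],[38,6],[45,0]]
[[4,4],[7,17],[9,4],[10,10],[11,20],[15,10],[26,0],[38,6],[45,0]]
[[4,4],[7,17],[9,4],[10,10],[11,20],[15,10],[26,0],[38,6],[45,0]]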